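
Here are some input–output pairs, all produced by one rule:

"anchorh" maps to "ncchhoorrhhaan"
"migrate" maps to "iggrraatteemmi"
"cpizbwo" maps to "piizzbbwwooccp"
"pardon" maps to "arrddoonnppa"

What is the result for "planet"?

laanneettppl

What's happening: double every character, then move the first 3 characters to the end (rotate left by 3).
On "planet": the first step gives "ppllaanneett", and the second then gives "laanneettppl".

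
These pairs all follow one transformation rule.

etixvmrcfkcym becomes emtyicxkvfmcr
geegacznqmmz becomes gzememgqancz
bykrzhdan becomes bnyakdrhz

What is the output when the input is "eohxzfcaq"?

Each output is the input with this applied: take characters alternately from the front and the back (1st, last, 2nd, 2nd-last, ...).
On "eohxzfcaq" that produces "eqoahcxfz".

eqoahcxfz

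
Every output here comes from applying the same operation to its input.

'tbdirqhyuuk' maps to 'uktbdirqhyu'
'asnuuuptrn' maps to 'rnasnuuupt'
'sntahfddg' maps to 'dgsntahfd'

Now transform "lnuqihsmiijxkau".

Looking at the pairs, the operation is to move the last 2 characters to the front (rotate right by 2).
For "lnuqihsmiijxkau" the result is "aulnuqihsmiijxk".

aulnuqihsmiijxk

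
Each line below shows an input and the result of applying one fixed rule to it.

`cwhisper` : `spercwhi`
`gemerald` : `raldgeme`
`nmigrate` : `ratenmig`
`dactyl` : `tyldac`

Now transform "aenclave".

laveaenc

In each case the input is transformed by: swap the front and back halves of the string.
On "aenclave" that produces "laveaenc".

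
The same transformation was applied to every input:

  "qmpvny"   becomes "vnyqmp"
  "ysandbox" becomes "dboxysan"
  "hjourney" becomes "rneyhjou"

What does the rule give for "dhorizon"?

izondhor

The rule is to swap the front and back halves of the string.
"dhorizon" → "izondhor".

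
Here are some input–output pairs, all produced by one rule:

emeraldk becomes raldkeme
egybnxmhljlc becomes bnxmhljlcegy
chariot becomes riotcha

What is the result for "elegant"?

The pattern: move the first 3 characters to the end (rotate left by 3).
So "elegant" becomes "gantele".

gantele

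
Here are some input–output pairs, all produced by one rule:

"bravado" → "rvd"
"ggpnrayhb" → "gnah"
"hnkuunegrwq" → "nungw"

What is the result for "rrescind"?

The rule is to keep every other character starting from the second (positions 2nd, 4th, 6th, ...).
On "rrescind" that produces "rsid".

rsid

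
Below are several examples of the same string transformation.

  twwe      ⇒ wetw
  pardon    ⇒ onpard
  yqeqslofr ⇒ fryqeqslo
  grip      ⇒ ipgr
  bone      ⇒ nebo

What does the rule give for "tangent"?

nttange

The rule is to move the last 2 characters to the front (rotate right by 2).
On "tangent" that produces "nttange".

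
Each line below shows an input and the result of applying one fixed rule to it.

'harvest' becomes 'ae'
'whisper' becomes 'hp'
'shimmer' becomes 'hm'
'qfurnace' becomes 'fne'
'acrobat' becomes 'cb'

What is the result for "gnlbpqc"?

The pattern: keep one character in every 3, starting at position 2 (positions 2nd, 5th, 8th, ...).
Doing the same to "gnlbpqc": "np".

np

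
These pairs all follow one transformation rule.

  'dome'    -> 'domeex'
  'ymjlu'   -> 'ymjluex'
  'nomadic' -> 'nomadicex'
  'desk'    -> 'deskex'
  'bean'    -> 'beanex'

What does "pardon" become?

Rule — append "ex".
So "pardon" becomes "pardonex".

pardonex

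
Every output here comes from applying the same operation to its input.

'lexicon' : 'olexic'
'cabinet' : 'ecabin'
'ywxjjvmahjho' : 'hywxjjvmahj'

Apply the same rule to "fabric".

ifabr

The pattern: delete the last character, then move the last character to the front.
"fabric" → "fabri" → "ifabr".
(Check on "lexicon": → "lexico" → "olexic" ✓)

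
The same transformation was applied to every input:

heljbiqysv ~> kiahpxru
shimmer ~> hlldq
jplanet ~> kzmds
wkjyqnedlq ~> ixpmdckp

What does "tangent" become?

In each case the input is transformed by: delete the first 2 characters, then shift every letter 1 place backward in the alphabet (wrapping around).
On "tangent": the first step gives "ngent", and the second then gives "mfdms".

mfdms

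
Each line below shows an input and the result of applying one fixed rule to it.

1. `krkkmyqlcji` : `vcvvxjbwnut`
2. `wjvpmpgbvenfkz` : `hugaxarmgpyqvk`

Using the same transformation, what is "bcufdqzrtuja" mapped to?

The transformation: shift every letter 11 places forward in the alphabet (wrapping around).
For "bcufdqzrtuja" the result is "mnfqobkceful".

mnfqobkceful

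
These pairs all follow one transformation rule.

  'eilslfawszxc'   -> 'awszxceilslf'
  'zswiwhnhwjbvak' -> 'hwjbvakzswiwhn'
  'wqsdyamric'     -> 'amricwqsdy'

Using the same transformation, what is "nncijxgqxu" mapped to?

xgqxunncij

The rule is to swap the front and back halves of the string.
Doing the same to "nncijxgqxu": "xgqxunncij".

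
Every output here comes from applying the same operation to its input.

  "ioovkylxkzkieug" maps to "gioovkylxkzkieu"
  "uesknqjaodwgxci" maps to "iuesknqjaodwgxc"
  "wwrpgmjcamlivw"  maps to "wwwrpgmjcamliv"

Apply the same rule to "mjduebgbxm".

What's happening: move the last character to the front.
Applying that to "mjduebgbxm" gives "mmjduebgbx".

mmjduebgbx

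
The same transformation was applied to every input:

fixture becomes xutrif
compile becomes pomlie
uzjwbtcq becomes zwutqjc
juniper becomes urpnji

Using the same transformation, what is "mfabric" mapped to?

rmifcb

The pattern: sort the characters into reverse alphabetical order, then delete the last character.
For "mfabric", step one produces "rmifcba"; step two turns that into "rmifcb".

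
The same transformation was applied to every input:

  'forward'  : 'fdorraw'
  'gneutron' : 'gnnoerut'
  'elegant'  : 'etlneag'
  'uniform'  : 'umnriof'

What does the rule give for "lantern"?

lnarnet

The rule is to take characters alternately from the front and the back (1st, last, 2nd, 2nd-last, ...).
On "lantern" that produces "lnarnet".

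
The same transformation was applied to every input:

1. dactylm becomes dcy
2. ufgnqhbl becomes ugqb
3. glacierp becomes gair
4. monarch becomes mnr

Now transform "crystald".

Rule — delete the last character, then keep every other character starting from the first (positions 1st, 3rd, 5th, ...).
For "crystald", step one produces "crystal"; step two turns that into "cytl".

cytl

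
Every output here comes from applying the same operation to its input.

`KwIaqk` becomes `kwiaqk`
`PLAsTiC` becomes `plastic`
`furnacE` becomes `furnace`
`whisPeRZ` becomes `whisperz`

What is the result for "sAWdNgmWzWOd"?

sawdngmwzwod

What's happening: convert every letter to lowercase.
Applying that to "sAWdNgmWzWOd" gives "sawdngmwzwod".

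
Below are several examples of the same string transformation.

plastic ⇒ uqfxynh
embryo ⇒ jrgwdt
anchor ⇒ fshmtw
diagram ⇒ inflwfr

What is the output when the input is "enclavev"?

In each case the input is transformed by: shift every letter 5 places forward in the alphabet (wrapping around).
"enclavev" → "jshqfaja".

jshqfaja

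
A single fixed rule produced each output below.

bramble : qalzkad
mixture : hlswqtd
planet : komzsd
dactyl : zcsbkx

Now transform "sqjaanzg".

przimzfy

Each output is the input with this applied: swap each adjacent pair of characters (1↔2, 3↔4, ...), then shift every letter 1 place backward in the alphabet (wrapping around).
Starting from "sqjaanzg": after the first operation, "qsajnagz"; after the second, "przimzfy".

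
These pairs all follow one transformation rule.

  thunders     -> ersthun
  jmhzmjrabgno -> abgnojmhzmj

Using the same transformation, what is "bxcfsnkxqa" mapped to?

What's happening: swap the front and back halves of the string, then delete the first character.
On "bxcfsnkxqa" that produces "kxqabxcfs".
(Check on "thunders": → "dersthun" → "ersthun" ✓)

kxqabxcfs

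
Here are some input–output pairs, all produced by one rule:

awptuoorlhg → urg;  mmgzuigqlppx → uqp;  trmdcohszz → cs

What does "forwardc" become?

ac

Looking at the pairs, the operation is to keep one character in every 3, starting at position 2 (positions 2nd, 5th, 8th, ...), then delete the first character.
On "forwardc": the first step gives "oac", and the second then gives "ac".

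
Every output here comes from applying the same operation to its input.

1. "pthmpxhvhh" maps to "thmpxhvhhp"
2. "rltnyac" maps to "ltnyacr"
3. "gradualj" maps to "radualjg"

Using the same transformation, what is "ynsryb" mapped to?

Rule — move the first character to the end.
For "ynsryb" the result is "nsryby".

nsryby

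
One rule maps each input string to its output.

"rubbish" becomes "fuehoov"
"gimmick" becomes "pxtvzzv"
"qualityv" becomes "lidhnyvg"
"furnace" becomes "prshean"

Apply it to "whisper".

rejuvfc

The rule is to shift every letter 13 places forward in the alphabet (wrapping around) — i.e. ROT13, then move the last 2 characters to the front (rotate right by 2).
Applying that to "whisper" gives "rejuvfc".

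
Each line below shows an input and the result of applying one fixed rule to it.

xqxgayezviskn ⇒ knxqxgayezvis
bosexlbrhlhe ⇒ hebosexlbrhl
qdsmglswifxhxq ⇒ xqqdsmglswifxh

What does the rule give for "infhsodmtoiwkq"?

The pattern: move the last 2 characters to the front (rotate right by 2).
So "infhsodmtoiwkq" becomes "kqinfhsodmtoiw".

kqinfhsodmtoiw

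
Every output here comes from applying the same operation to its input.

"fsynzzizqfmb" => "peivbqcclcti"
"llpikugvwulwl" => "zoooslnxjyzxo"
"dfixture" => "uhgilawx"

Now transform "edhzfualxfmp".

pshgkcixdoai

The rule is to move the last 2 characters to the front (rotate right by 2), then shift every letter 3 places forward in the alphabet (wrapping around).
Applying both steps to "edhzfualxfmp": "mpedhzfualxf", then "pshgkcixdoai".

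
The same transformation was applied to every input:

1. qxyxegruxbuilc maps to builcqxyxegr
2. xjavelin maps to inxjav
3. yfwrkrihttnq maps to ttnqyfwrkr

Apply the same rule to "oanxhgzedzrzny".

zrznyoanxhgz

The rule is to swap the front and back halves of the string, then delete the first 2 characters.
Applying that to "oanxhgzedzrzny" gives "zrznyoanxhgz".
(Check on "qxyxegruxbuilc": → "uxbuilcqxyxegr" → "builcqxyxegr" ✓)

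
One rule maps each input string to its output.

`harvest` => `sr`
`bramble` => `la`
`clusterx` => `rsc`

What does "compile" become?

lm

Looking at the pairs, the operation is to reverse the string, then keep one character in every 3, starting at position 2 (positions 2nd, 5th, 8th, ...).
So "compile" becomes "lm".
(Check on "bramble": → "elbmarb" → "la" ✓)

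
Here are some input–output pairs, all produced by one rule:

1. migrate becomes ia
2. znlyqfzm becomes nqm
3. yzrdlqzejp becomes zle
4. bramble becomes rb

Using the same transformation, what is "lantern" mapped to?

ae

In each case the input is transformed by: keep one character in every 3, starting at position 2 (positions 2nd, 5th, 8th, ...).
Applying that to "lantern" gives "ae".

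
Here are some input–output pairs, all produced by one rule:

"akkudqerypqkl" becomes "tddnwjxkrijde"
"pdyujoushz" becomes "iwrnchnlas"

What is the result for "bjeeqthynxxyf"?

What's happening: shift every letter 7 places backward in the alphabet (wrapping around).
Applying that to "bjeeqthynxxyf" gives "ucxxjmargqqry".

ucxxjmargqqry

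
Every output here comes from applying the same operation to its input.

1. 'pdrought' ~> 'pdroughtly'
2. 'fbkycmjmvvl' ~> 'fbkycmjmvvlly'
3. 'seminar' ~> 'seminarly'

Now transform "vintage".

The pattern: append "ly".
Applying that to "vintage" gives "vintagely".

vintagely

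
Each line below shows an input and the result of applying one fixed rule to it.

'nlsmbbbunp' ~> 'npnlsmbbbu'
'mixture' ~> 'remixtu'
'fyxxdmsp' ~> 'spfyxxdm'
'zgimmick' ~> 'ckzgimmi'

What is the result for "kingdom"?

What's happening: move the last 2 characters to the front (rotate right by 2).
Doing the same to "kingdom": "omkingd".

omkingd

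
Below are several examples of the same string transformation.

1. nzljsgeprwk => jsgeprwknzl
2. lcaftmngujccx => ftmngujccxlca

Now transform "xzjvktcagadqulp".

vktcagadqulpxzj

The rule is to move the first 3 characters to the end (rotate left by 3).
For "xzjvktcagadqulp" the result is "vktcagadqulpxzj".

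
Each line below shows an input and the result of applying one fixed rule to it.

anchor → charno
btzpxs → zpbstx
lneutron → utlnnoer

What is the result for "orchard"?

Each output is the input with this applied: take characters alternately from the front and the back (1st, last, 2nd, 2nd-last, ...), then move the last 2 characters to the front (rotate right by 2).
For "orchard", step one produces "odrrcah"; step two turns that into "ahodrrc".

ahodrrc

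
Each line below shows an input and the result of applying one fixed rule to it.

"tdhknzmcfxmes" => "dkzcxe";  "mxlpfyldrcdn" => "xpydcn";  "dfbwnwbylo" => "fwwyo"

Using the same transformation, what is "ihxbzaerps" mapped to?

Each output is the input with this applied: keep every other character starting from the second (positions 2nd, 4th, 6th, ...).
On "ihxbzaerps" that produces "hbars".

hbars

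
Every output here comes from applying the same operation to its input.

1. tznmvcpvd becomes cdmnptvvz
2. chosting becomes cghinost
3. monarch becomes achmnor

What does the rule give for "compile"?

ceilmop

The pattern: sort the characters into alphabetical order.
Doing the same to "compile": "ceilmop".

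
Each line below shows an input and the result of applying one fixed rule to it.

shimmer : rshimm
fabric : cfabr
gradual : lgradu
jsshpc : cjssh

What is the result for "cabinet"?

tcabin

The rule is to move the last 2 characters to the front (rotate right by 2), then delete the first character.
On "cabinet": the first step gives "etcabin", and the second then gives "tcabin".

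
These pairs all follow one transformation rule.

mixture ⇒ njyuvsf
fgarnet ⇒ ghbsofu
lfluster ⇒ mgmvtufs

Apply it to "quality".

Rule — shift every letter 1 place forward in the alphabet (wrapping around).
Doing the same to "quality": "rvbmjuz".

rvbmjuz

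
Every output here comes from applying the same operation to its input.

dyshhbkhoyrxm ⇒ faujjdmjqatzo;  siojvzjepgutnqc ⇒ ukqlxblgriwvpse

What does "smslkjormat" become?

uounmlqtocv

Rule — shift every letter 2 places forward in the alphabet (wrapping around).
Doing the same to "smslkjormat": "uounmlqtocv".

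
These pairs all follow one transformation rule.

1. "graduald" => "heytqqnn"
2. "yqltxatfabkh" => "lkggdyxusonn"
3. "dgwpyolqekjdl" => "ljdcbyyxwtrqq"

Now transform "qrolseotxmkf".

kgfedbbzyxsr

Looking at the pairs, the operation is to sort the characters into reverse alphabetical order, then shift every letter 13 places forward in the alphabet (wrapping around) — i.e. ROT13.
Applying both steps to "qrolseotxmkf": "xtsrqoomlkfe", then "kgfedbbzyxsr".
(Check on "dgwpyolqekjdl": → "ywqpollkjgedd" → "ljdcbyyxwtrqq" ✓)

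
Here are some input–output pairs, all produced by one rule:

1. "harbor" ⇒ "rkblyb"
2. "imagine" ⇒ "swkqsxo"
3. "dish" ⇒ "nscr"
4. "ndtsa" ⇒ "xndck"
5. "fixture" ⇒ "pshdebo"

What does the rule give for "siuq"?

csea

Each output is the input with this applied: shift every letter 10 places forward in the alphabet (wrapping around).
"siuq" → "csea".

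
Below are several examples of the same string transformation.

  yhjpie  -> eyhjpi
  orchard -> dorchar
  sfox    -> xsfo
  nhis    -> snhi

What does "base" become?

Looking at the pairs, the operation is to move the last character to the front.
"base" → "ebas".

ebas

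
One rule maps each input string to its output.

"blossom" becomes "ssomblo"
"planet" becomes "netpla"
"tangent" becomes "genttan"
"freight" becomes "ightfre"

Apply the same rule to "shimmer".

mmershi

Rule — move the first 3 characters to the end (rotate left by 3).
Applying that to "shimmer" gives "mmershi".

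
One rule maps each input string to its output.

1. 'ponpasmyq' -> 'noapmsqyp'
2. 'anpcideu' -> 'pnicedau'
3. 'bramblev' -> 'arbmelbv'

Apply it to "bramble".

In each case the input is transformed by: move the first character to the end, then swap each adjacent pair of characters (1↔2, 3↔4, ...).
Doing the same to "bramble": "arbmelb".

arbmelb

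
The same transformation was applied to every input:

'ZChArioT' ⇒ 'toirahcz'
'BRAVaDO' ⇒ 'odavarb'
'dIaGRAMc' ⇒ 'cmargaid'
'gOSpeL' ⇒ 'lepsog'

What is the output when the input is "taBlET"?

What's happening: reverse the string, then convert every letter to lowercase.
Working it through for "taBlET": intermediate "TElBat", final "telbat".
(Check on "BRAVaDO": → "ODaVARB" → "odavarb" ✓)

telbat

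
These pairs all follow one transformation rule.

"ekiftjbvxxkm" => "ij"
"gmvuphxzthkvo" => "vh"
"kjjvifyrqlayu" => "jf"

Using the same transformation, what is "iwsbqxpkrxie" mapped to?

sx

The pattern: keep one character in every 3, starting at position 3 (positions 3rd, 6th, 9th, ...), then keep only the first 2 characters.
Doing the same to "iwsbqxpkrxie": "sx".
(Check on "gmvuphxzthkvo": → "vhtv" → "vh" ✓)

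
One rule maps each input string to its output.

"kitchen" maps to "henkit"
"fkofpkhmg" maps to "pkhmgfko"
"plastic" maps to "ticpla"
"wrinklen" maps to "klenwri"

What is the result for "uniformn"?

ormnuni

The rule is to move the first 3 characters to the end (rotate left by 3), then delete the first character.
Working it through for "uniformn": intermediate "formnuni", final "ormnuni".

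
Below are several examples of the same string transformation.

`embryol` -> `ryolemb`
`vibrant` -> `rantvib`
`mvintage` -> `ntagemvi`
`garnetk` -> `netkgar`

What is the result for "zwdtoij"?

toijzwd

The transformation: move the first 3 characters to the end (rotate left by 3).
Applying that to "zwdtoij" gives "toijzwd".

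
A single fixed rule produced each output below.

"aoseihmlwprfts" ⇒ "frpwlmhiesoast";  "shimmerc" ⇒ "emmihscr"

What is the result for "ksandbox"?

What's happening: reverse the string, then move the first 2 characters to the end (rotate left by 2).
Starting from "ksandbox": after the first operation, "xobdnask"; after the second, "bdnaskxo".

bdnaskxo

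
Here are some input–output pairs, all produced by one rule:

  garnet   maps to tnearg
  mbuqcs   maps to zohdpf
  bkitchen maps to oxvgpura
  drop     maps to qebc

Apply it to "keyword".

xrljbeq

Each output is the input with this applied: shift every letter 13 places forward in the alphabet (wrapping around) — i.e. ROT13.
For "keyword" the result is "xrljbeq".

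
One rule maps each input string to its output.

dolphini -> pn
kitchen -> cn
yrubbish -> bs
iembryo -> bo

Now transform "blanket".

Looking at the pairs, the operation is to keep one character in every 3, starting at position 1 (positions 1st, 4th, 7th, ...), then delete the first character.
Applying both steps to "blanket": "bnt", then "nt".
(Check on "iembryo": → "ibo" → "bo" ✓)

nt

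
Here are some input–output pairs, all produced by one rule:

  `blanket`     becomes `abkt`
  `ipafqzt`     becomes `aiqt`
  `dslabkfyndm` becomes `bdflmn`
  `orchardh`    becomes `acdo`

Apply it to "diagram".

In each case the input is transformed by: keep every other character starting from the first (positions 1st, 3rd, 5th, ...), then sort the characters into alphabetical order.
Starting from "diagram": after the first operation, "darm"; after the second, "admr".

admr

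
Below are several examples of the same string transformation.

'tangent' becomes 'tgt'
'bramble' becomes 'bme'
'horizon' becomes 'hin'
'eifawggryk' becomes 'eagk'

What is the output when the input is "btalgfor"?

blo

Looking at the pairs, the operation is to keep one character in every 3, starting at position 1 (positions 1st, 4th, 7th, ...).
So "btalgfor" becomes "blo".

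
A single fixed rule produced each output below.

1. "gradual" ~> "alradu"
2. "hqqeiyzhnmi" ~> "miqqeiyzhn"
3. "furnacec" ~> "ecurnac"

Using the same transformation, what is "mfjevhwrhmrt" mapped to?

rtfjevhwrhm

What's happening: delete the first character, then move the last 2 characters to the front (rotate right by 2).
"mfjevhwrhmrt" → "fjevhwrhmrt" → "rtfjevhwrhm".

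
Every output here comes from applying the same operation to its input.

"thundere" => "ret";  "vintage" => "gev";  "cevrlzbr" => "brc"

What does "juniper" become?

erj

The rule is to move the first character to the end, then keep only the last 3 characters.
Applying both steps to "juniper": "uniperj", then "erj".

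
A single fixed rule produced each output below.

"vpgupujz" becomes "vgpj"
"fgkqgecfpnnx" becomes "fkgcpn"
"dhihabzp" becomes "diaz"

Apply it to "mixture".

The rule is to keep every other character starting from the first (positions 1st, 3rd, 5th, ...).
Doing the same to "mixture": "mxue".

mxue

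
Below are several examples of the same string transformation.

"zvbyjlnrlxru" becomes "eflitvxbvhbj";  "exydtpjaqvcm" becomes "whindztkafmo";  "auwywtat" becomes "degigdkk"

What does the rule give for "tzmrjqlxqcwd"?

The rule is to shift every letter 10 places forward in the alphabet (wrapping around), then swap the first and last characters.
Applying both steps to "tzmrjqlxqcwd": "djwbtavhamgn", then "njwbtavhamgd".

njwbtavhamgd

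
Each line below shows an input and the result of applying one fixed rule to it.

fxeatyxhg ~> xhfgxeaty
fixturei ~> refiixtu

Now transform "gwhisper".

pegrwhis

In each case the input is transformed by: swap the first and last characters, then move the last 3 characters to the front (rotate right by 3).
Starting from "gwhisper": after the first operation, "rwhispeg"; after the second, "pegrwhis".
(Check on "fxeatyxhg": → "gxeatyxhf" → "xhfgxeaty" ✓)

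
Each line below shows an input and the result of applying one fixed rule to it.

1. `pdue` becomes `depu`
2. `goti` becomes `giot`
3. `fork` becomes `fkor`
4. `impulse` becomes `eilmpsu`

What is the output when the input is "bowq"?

boqw

In each case the input is transformed by: sort the characters into alphabetical order.
Applying that to "bowq" gives "boqw".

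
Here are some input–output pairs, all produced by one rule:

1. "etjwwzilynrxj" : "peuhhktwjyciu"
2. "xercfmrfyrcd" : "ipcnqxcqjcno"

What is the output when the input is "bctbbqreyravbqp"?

mnemmbcpjclgmba

Each output is the input with this applied: shift every letter 11 places forward in the alphabet (wrapping around).
For "bctbbqreyravbqp" the result is "mnemmbcpjclgmba".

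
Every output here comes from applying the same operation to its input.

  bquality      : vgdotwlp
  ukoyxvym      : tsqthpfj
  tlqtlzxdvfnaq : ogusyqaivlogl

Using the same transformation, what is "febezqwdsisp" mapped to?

zulryndnkazw

The rule is to shift every letter 5 places backward in the alphabet (wrapping around), then move the first 3 characters to the end (rotate left by 3).
"febezqwdsisp" → "azwzulryndnk" → "zulryndnkazw".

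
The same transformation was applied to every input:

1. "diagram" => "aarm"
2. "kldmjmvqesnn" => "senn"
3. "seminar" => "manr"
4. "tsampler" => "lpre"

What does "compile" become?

What's happening: swap each adjacent pair of characters (1↔2, 3↔4, ...), then keep only the last 4 characters.
For "compile", step one produces "ocpmlie"; step two turns that into "mlie".

mlie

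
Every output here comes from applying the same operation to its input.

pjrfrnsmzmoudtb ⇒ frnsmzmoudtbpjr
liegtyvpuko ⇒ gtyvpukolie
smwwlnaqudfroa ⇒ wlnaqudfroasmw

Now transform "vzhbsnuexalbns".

bsnuexalbnsvzh

The pattern: move the first 3 characters to the end (rotate left by 3).
"vzhbsnuexalbns" → "bsnuexalbnsvzh".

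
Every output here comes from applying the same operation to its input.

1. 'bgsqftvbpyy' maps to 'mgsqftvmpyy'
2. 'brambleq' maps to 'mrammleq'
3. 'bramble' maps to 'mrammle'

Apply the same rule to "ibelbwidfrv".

The rule is to replace every "b" with "m".
On "ibelbwidfrv" that produces "imelmwidfrv".

imelmwidfrv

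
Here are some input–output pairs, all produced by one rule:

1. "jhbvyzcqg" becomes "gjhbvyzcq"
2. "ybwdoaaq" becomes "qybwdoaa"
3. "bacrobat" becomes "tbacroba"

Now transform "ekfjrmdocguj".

jekfjrmdocgu

Rule — move the last character to the front.
So "ekfjrmdocguj" becomes "jekfjrmdocgu".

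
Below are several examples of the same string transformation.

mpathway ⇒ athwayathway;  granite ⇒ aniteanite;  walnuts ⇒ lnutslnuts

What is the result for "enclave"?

claveclave

In each case the input is transformed by: delete the first 2 characters, then write the whole string twice.
Applying that to "enclave" gives "claveclave".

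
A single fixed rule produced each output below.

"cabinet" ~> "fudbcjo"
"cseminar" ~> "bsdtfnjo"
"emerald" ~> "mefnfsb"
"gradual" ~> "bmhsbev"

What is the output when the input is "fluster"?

What's happening: move the last 2 characters to the front (rotate right by 2), then shift every letter 1 place forward in the alphabet (wrapping around).
Applying both steps to "fluster": "erflust", then "fsgmvtu".
(Check on "gradual": → "algradu" → "bmhsbev" ✓)

fsgmvtu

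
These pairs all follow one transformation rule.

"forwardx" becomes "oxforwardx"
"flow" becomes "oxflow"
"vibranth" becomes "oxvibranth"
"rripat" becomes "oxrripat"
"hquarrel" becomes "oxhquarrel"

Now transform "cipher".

Each output is the input with this applied: prepend "ox".
"cipher" → "oxcipher".

oxcipher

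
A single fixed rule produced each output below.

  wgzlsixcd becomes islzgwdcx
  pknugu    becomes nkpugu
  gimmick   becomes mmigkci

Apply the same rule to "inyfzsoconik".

ocoszfynikin

The pattern: move the last 3 characters to the front (rotate right by 3), then reverse the string.
On "inyfzsoconik": the first step gives "nikinyfzsoco", and the second then gives "ocoszfynikin".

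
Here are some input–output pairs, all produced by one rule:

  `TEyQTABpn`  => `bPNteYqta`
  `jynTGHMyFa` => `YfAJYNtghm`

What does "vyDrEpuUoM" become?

uOmVYdRePU

The pattern: flip the case of every letter, then move the last 3 characters to the front (rotate right by 3).
On "vyDrEpuUoM" that produces "uOmVYdRePU".
(Check on "jynTGHMyFa": → "JYNtghmYfA" → "YfAJYNtghm" ✓)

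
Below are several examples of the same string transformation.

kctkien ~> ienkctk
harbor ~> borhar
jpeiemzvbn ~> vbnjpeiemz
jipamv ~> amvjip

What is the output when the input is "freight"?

ghtfrei

Each output is the input with this applied: move the last 3 characters to the front (rotate right by 3).
On "freight" that produces "ghtfrei".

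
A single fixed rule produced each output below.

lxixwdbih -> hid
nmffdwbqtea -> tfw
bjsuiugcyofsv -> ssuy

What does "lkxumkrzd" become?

dxk

The rule is to keep one character in every 3, starting at position 3 (positions 3rd, 6th, 9th, ...), then move the last character to the front.
On "lkxumkrzd" that produces "dxk".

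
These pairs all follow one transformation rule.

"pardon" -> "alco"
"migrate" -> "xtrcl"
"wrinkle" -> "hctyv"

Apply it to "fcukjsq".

Each output is the input with this applied: delete the last 2 characters, then shift every letter 11 places forward in the alphabet (wrapping around).
Applying that to "fcukjsq" gives "qnfvu".

qnfvu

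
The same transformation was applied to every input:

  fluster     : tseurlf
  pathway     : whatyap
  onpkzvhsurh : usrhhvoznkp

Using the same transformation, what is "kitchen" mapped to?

The rule is to move the last 3 characters to the front (rotate right by 3), then take characters alternately from the front and the back (1st, last, 2nd, 2nd-last, ...).
On "kitchen": the first step gives "henkitc", and the second then gives "hcetnik".

hcetnik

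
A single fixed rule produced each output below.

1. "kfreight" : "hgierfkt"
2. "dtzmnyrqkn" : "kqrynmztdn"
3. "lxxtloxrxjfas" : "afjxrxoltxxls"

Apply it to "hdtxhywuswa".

wsuwyhxtdha

Rule — reverse the string, then move the first character to the end.
For "hdtxhywuswa", step one produces "awsuwyhxtdh"; step two turns that into "wsuwyhxtdha".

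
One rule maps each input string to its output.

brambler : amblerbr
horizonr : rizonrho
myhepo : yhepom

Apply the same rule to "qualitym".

alitymqu

The transformation: swap the front and back halves of the string, then move the last 2 characters to the front (rotate right by 2).
So "qualitym" becomes "alitymqu".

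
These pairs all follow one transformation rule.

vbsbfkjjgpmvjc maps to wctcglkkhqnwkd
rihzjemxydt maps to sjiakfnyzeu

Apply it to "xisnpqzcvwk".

yjtoqradwxl

The rule is to shift every letter 1 place forward in the alphabet (wrapping around).
Applying that to "xisnpqzcvwk" gives "yjtoqradwxl".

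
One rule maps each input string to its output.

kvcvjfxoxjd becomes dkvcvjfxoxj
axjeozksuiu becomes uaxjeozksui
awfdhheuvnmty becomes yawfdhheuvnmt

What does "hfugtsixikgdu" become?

uhfugtsixikgd

The transformation: move the last character to the front.
So "hfugtsixikgdu" becomes "uhfugtsixikgd".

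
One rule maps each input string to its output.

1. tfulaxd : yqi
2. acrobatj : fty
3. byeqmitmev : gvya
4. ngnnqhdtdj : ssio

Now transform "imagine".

What's happening: keep one character in every 3, starting at position 1 (positions 1st, 4th, 7th, ...), then shift every letter 5 places forward in the alphabet (wrapping around).
On "imagine": the first step gives "ige", and the second then gives "nlj".

nlj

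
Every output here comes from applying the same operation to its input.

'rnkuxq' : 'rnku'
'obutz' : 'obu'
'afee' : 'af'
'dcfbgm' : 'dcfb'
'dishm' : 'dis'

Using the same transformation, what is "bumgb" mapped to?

bum

Each output is the input with this applied: delete the last 2 characters.
On "bumgb" that produces "bum".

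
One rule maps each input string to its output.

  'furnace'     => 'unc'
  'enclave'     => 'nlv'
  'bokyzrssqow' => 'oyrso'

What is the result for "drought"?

What's happening: keep every other character starting from the second (positions 2nd, 4th, 6th, ...).
On "drought" that produces "ruh".

ruh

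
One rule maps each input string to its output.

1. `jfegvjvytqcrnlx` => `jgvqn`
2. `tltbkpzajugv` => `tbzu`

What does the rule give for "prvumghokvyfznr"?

The rule is to keep one character in every 3, starting at position 1 (positions 1st, 4th, 7th, ...).
"prvumghokvyfznr" → "puhvz".

puhvz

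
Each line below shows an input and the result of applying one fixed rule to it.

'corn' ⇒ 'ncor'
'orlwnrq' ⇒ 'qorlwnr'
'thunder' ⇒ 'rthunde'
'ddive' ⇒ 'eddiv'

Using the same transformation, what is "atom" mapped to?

mato

The pattern: move the last character to the front.
Doing the same to "atom": "mato".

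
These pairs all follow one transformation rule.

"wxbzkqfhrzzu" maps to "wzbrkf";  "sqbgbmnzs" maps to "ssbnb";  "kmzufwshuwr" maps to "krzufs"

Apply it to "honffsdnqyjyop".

Each output is the input with this applied: keep every other character starting from the first (positions 1st, 3rd, 5th, ...), then take characters alternately from the front and the back (1st, last, 2nd, 2nd-last, ...).
Working it through for "honffsdnqyjyop": intermediate "hnfdqjo", final "honjfqd".

honjfqd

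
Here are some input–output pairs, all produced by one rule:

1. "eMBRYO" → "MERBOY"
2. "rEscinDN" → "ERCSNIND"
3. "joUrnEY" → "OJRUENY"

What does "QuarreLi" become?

Each output is the input with this applied: swap each adjacent pair of characters (1↔2, 3↔4, ...), then convert every letter to uppercase.
Doing the same to "QuarreLi": "UQRAERIL".

UQRAERIL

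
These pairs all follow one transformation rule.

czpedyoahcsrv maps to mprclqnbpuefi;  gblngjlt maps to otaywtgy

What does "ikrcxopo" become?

The pattern: shift every letter 13 places forward in the alphabet (wrapping around) — i.e. ROT13, then swap each adjacent pair of characters (1↔2, 3↔4, ...).
For "ikrcxopo", step one produces "vxepkbcb"; step two turns that into "xvpebkbc".
(Check on "gblngjlt": → "toyatwyg" → "otaywtgy" ✓)

xvpebkbc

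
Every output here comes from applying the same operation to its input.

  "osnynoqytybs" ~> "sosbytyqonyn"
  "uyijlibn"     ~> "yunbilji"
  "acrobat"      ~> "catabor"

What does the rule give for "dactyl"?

Each output is the input with this applied: reverse the string, then move the last 2 characters to the front (rotate right by 2).
On "dactyl": the first step gives "lytcad", and the second then gives "adlytc".
(Check on "uyijlibn": → "nbiljiyu" → "yunbilji" ✓)

adlytc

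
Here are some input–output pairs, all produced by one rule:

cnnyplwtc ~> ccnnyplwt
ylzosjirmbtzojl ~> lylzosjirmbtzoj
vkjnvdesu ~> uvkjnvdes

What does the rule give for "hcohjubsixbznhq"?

Each output is the input with this applied: move the last character to the front.
For "hcohjubsixbznhq" the result is "qhcohjubsixbznh".

qhcohjubsixbznh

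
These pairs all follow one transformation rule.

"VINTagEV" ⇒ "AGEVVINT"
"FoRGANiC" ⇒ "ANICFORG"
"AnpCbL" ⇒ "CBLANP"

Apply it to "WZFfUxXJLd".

XXJLDWZFFU

The pattern: swap the front and back halves of the string, then convert every letter to uppercase.
So "WZFfUxXJLd" becomes "XXJLDWZFFU".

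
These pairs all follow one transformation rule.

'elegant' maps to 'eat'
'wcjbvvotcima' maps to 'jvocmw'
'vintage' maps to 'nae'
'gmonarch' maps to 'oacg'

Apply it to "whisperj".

The rule is to move the first character to the end, then keep every other character starting from the second (positions 2nd, 4th, 6th, ...).
Starting from "whisperj": after the first operation, "hisperjw"; after the second, "iprw".
(Check on "wcjbvvotcima": → "cjbvvotcimaw" → "jvocmw" ✓)

iprw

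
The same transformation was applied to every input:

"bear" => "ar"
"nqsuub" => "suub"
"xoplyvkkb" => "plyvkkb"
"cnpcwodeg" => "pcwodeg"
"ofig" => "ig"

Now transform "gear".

ar

The rule is to delete the first 2 characters.
For "gear" the result is "ar".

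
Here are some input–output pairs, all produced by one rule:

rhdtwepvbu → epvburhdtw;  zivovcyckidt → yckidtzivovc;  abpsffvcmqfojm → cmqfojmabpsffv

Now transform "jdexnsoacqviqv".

acqviqvjdexnso

In each case the input is transformed by: swap the front and back halves of the string.
Applying that to "jdexnsoacqviqv" gives "acqviqvjdexnso".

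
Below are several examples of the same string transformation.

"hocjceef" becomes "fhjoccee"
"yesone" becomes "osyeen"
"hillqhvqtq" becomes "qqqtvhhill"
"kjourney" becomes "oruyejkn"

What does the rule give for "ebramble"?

The pattern: sort the characters into alphabetical order, then swap the front and back halves of the string.
Working it through for "ebramble": intermediate "abbeelmr", final "elmrabbe".

elmrabbe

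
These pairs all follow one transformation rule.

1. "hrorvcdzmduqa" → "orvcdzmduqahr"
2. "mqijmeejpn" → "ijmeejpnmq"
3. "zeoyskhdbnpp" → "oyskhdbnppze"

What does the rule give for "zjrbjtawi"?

The transformation: move the first 2 characters to the end (rotate left by 2).
So "zjrbjtawi" becomes "rbjtawizj".

rbjtawizj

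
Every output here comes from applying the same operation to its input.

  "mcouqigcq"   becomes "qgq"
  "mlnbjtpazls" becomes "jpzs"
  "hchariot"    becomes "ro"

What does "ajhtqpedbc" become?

The pattern: delete the first 3 characters, then keep every other character starting from the second (positions 2nd, 4th, 6th, ...).
Applying both steps to "ajhtqpedbc": "tqpedbc", then "qeb".
(Check on "hchariot": → "ariot" → "ro" ✓)

qeb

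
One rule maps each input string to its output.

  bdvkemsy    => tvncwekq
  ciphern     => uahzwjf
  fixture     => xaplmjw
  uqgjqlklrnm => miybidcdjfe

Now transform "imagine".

Each output is the input with this applied: shift every letter 8 places backward in the alphabet (wrapping around).
So "imagine" becomes "aesyafw".

aesyafw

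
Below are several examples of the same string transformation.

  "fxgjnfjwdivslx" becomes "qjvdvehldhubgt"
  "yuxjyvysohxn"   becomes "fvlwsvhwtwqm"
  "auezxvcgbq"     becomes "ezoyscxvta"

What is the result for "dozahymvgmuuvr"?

stpbmxyfwkteks

The transformation: shift every letter 2 places backward in the alphabet (wrapping around), then move the last 3 characters to the front (rotate right by 3).
Applying both steps to "dozahymvgmuuvr": "bmxyfwkteksstp", then "stpbmxyfwkteks".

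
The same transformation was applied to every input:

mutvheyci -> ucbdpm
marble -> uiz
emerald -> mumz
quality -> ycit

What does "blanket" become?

jtiv

In each case the input is transformed by: shift every letter 8 places forward in the alphabet (wrapping around), then delete the last 3 characters.
"blanket" → "jtivsmb" → "jtiv".
(Check on "emerald": → "mumzitl" → "mumz" ✓)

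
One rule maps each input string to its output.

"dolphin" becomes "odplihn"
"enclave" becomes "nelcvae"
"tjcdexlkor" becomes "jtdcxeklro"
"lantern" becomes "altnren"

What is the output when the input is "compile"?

Each output is the input with this applied: swap each adjacent pair of characters (1↔2, 3↔4, ...).
On "compile" that produces "ocpmlie".

ocpmlie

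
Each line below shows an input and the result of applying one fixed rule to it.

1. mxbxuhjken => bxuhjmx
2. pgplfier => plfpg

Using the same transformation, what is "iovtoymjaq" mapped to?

vtoymio

Looking at the pairs, the operation is to delete the last 3 characters, then move the first 2 characters to the end (rotate left by 2).
"iovtoymjaq" → "iovtoym" → "vtoymio".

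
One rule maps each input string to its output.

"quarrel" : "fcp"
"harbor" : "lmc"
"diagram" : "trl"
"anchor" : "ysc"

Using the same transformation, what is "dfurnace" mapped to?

qclp

In each case the input is transformed by: keep every other character starting from the second (positions 2nd, 4th, 6th, ...), then shift every letter 11 places forward in the alphabet (wrapping around).
Applying both steps to "dfurnace": "frae", then "qclp".
(Check on "anchor": → "nhr" → "ysc" ✓)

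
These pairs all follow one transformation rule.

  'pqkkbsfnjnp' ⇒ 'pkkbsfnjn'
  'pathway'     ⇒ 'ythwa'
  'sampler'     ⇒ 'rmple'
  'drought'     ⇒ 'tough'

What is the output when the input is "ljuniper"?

The rule is to delete the first 2 characters, then move the last character to the front.
For "ljuniper", step one produces "uniper"; step two turns that into "runipe".

runipe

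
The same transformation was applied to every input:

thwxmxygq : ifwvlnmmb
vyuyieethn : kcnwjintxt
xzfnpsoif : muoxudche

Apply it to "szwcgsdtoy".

The transformation: take characters alternately from the front and the back (1st, last, 2nd, 2nd-last, ...), then shift every letter 11 places backward in the alphabet (wrapping around).
Working it through for "szwcgsdtoy": intermediate "syzowtcdgs", final "hnodlirsvh".

hnodlirsvh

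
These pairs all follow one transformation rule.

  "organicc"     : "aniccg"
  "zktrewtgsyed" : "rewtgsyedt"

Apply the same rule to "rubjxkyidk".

Looking at the pairs, the operation is to delete the first 2 characters, then move the first character to the end.
Applying both steps to "rubjxkyidk": "bjxkyidk", then "jxkyidkb".
(Check on "organicc": → "ganicc" → "aniccg" ✓)

jxkyidkb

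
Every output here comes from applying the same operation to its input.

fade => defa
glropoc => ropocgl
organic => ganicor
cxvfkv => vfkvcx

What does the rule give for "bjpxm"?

Rule — move the first 2 characters to the end (rotate left by 2).
Applying that to "bjpxm" gives "pxmbj".

pxmbj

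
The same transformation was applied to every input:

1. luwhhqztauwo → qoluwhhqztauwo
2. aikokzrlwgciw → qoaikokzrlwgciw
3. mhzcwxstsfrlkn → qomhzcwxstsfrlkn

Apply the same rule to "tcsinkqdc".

The pattern: prepend "qo".
So "tcsinkqdc" becomes "qotcsinkqdc".

qotcsinkqdc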